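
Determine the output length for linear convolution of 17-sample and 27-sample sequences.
Linear/full convolution length: m + n - 1 = 17 + 27 - 1 = 43

43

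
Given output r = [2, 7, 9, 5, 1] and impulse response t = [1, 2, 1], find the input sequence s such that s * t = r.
Deconvolve r=[2, 7, 9, 5, 1] by t=[1, 2, 1]. Since t[0]=1, solve forward: s[0] = r[0] / 1 = 2; s[1] = (r[1] - 2×2) / 1 = 3; s[2] = (r[2] - 3×2 - 2×1) / 1 = 1. So s = [2, 3, 1]. Check by forward convolution: r[0] = 2×1 = 2; r[1] = 2×2 + 3×1 = 7; r[2] = 2×1 + 3×2 + 1×1 = 9; r[3] = 3×1 + 1×2 = 5; r[4] = 1×1 = 1

[2, 3, 1]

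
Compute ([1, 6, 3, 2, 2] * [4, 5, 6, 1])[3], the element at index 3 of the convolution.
Use y[k] = Σ_i a[i]·b[k-i] at k=3. y[3] = 1×1 + 6×6 + 3×5 + 2×4 = 60

60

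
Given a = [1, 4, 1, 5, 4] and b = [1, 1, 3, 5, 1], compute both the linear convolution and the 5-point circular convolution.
Linear: y_lin[0] = 1×1 = 1; y_lin[1] = 1×1 + 4×1 = 5; y_lin[2] = 1×3 + 4×1 + 1×1 = 8; y_lin[3] = 1×5 + 4×3 + 1×1 + 5×1 = 23; y_lin[4] = 1×1 + 4×5 + 1×3 + 5×1 + 4×1 = 33; y_lin[5] = 4×1 + 1×5 + 5×3 + 4×1 = 28; y_lin[6] = 1×1 + 5×5 + 4×3 = 38; y_lin[7] = 5×1 + 4×5 = 25; y_lin[8] = 4×1 = 4 → [1, 5, 8, 23, 33, 28, 38, 25, 4]. Circular (length 5): y[0] = 1×1 + 4×1 + 1×5 + 5×3 + 4×1 = 29; y[1] = 1×1 + 4×1 + 1×1 + 5×5 + 4×3 = 43; y[2] = 1×3 + 4×1 + 1×1 + 5×1 + 4×5 = 33; y[3] = 1×5 + 4×3 + 1×1 + 5×1 + 4×1 = 27; y[4] = 1×1 + 4×5 + 1×3 + 5×1 + 4×1 = 33 → [29, 43, 33, 27, 33]

Linear: [1, 5, 8, 23, 33, 28, 38, 25, 4], Circular: [29, 43, 33, 27, 33]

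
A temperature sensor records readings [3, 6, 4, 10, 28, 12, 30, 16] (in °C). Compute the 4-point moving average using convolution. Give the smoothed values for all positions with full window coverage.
4-point moving average kernel = [1, 1, 1, 1]. Apply in 'valid' mode (full window coverage): avg[0] = (3 + 6 + 4 + 10) / 4 = 5.75; avg[1] = (6 + 4 + 10 + 28) / 4 = 12.0; avg[2] = (4 + 10 + 28 + 12) / 4 = 13.5; avg[3] = (10 + 28 + 12 + 30) / 4 = 20.0; avg[4] = (28 + 12 + 30 + 16) / 4 = 21.5. Smoothed values: [5.75, 12.0, 13.5, 20.0, 21.5]

[5.75, 12.0, 13.5, 20.0, 21.5]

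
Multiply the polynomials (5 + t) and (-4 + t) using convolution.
Ascending coefficients: a = [5, 1], b = [-4, 1]. c[0] = 5×-4 = -20; c[1] = 5×1 + 1×-4 = 1; c[2] = 1×1 = 1. Result coefficients: [-20, 1, 1] → -20 + t + t^2

-20 + t + t^2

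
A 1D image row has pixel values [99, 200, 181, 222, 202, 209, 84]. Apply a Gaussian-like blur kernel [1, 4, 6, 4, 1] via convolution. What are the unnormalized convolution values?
Convolve image row [99, 200, 181, 222, 202, 209, 84] with kernel [1, 4, 6, 4, 1]: y[0] = 99×1 = 99; y[1] = 99×4 + 200×1 = 596; y[2] = 99×6 + 200×4 + 181×1 = 1575; y[3] = 99×4 + 200×6 + 181×4 + 222×1 = 2542; y[4] = 99×1 + 200×4 + 181×6 + 222×4 + 202×1 = 3075; y[5] = 200×1 + 181×4 + 222×6 + 202×4 + 209×1 = 3273; y[6] = 181×1 + 222×4 + 202×6 + 209×4 + 84×1 = 3201; y[7] = 222×1 + 202×4 + 209×6 + 84×4 = 2620; y[8] = 202×1 + 209×4 + 84×6 = 1542; y[9] = 209×1 + 84×4 = 545; y[10] = 84×1 = 84 → [99, 596, 1575, 2542, 3075, 3273, 3201, 2620, 1542, 545, 84]. Normalization factor = sum(kernel) = 16.

[99, 596, 1575, 2542, 3075, 3273, 3201, 2620, 1542, 545, 84]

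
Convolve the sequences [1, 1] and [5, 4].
y[0] = 1×5 = 5; y[1] = 1×4 + 1×5 = 9; y[2] = 1×4 = 4

[5, 9, 4]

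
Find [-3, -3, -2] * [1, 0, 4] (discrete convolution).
y[0] = -3×1 = -3; y[1] = -3×0 + -3×1 = -3; y[2] = -3×4 + -3×0 + -2×1 = -14; y[3] = -3×4 + -2×0 = -12; y[4] = -2×4 = -8

[-3, -3, -14, -12, -8]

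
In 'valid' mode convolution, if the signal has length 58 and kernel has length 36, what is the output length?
'Valid' mode counts only positions where the kernel fully overlaps the signal: m - n + 1 = 58 - 36 + 1 = 23

23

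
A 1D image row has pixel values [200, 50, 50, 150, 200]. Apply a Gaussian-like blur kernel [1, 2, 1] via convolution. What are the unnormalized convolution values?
Convolve image row [200, 50, 50, 150, 200] with kernel [1, 2, 1]: y[0] = 200×1 = 200; y[1] = 200×2 + 50×1 = 450; y[2] = 200×1 + 50×2 + 50×1 = 350; y[3] = 50×1 + 50×2 + 150×1 = 300; y[4] = 50×1 + 150×2 + 200×1 = 550; y[5] = 150×1 + 200×2 = 550; y[6] = 200×1 = 200 → [200, 450, 350, 300, 550, 550, 200]. Normalization factor = sum(kernel) = 4.

[200, 450, 350, 300, 550, 550, 200]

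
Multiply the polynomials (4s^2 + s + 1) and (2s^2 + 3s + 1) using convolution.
Ascending coefficients: a = [1, 1, 4], b = [1, 3, 2]. c[0] = 1×1 = 1; c[1] = 1×3 + 1×1 = 4; c[2] = 1×2 + 1×3 + 4×1 = 9; c[3] = 1×2 + 4×3 = 14; c[4] = 4×2 = 8. Result coefficients: [1, 4, 9, 14, 8] → 8s^4 + 14s^3 + 9s^2 + 4s + 1

8s^4 + 14s^3 + 9s^2 + 4s + 1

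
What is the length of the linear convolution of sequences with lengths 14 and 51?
Linear/full convolution length: m + n - 1 = 14 + 51 - 1 = 64

64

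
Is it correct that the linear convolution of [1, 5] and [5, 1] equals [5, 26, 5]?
Recompute linear convolution of [1, 5] and [5, 1]: y[0] = 1×5 = 5; y[1] = 1×1 + 5×5 = 26; y[2] = 5×1 = 5 → [5, 26, 5]. Given [5, 26, 5] matches, so answer: Yes

Yes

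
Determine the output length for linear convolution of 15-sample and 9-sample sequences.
Linear/full convolution length: m + n - 1 = 15 + 9 - 1 = 23

23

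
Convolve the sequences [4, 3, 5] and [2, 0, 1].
y[0] = 4×2 = 8; y[1] = 4×0 + 3×2 = 6; y[2] = 4×1 + 3×0 + 5×2 = 14; y[3] = 3×1 + 5×0 = 3; y[4] = 5×1 = 5

[8, 6, 14, 3, 5]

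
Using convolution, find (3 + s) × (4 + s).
Ascending coefficients: a = [3, 1], b = [4, 1]. c[0] = 3×4 = 12; c[1] = 3×1 + 1×4 = 7; c[2] = 1×1 = 1. Result coefficients: [12, 7, 1] → 12 + 7s + s^2

12 + 7s + s^2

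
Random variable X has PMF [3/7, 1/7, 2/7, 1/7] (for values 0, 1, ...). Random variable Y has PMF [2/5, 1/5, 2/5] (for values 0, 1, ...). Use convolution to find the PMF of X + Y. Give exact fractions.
P(X+Y=k) = Σ_i P(X=i)·P(Y=k-i) — a convolution of [3/7, 1/7, 2/7, 1/7] and [2/5, 1/5, 2/5]. P(X+Y=0) = (3/7)×(2/5) = 6/35; P(X+Y=1) = (3/7)×(1/5) + (1/7)×(2/5) = 3/35 + 2/35 = 1/7; P(X+Y=2) = (3/7)×(2/5) + (1/7)×(1/5) + (2/7)×(2/5) = 6/35 + 1/35 + 4/35 = 11/35; P(X+Y=3) = (1/7)×(2/5) + (2/7)×(1/5) + (1/7)×(2/5) = 2/35 + 2/35 + 2/35 = 6/35; P(X+Y=4) = (2/7)×(2/5) + (1/7)×(1/5) = 4/35 + 1/35 = 1/7; P(X+Y=5) = (1/7)×(2/5) = 2/35. PMF: [6/35, 1/7, 11/35, 6/35, 1/7, 2/35] (sums to 1 ✓)

[6/35, 1/7, 11/35, 6/35, 1/7, 2/35]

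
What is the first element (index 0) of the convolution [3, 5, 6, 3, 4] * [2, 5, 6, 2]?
Use y[k] = Σ_i a[i]·b[k-i] at k=0. y[0] = 3×2 = 6

6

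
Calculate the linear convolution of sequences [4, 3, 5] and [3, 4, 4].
y[0] = 4×3 = 12; y[1] = 4×4 + 3×3 = 25; y[2] = 4×4 + 3×4 + 5×3 = 43; y[3] = 3×4 + 5×4 = 32; y[4] = 5×4 = 20

[12, 25, 43, 32, 20]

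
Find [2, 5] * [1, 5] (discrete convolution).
y[0] = 2×1 = 2; y[1] = 2×5 + 5×1 = 15; y[2] = 5×5 = 25

[2, 15, 25]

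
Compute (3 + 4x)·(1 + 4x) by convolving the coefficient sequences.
Ascending coefficients: a = [3, 4], b = [1, 4]. c[0] = 3×1 = 3; c[1] = 3×4 + 4×1 = 16; c[2] = 4×4 = 16. Result coefficients: [3, 16, 16] → 3 + 16x + 16x^2

3 + 16x + 16x^2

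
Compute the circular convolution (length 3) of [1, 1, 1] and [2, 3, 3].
Use y[k] = Σ_j s[j]·t[(k-j) mod 3]. y[0] = 1×2 + 1×3 + 1×3 = 8; y[1] = 1×3 + 1×2 + 1×3 = 8; y[2] = 1×3 + 1×3 + 1×2 = 8. Result: [8, 8, 8]

[8, 8, 8]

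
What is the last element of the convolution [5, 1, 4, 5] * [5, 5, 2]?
Use y[k] = Σ_i a[i]·b[k-i] at k=5. y[5] = 5×2 = 10

10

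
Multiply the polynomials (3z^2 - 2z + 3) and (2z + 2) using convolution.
Ascending coefficients: a = [3, -2, 3], b = [2, 2]. c[0] = 3×2 = 6; c[1] = 3×2 + -2×2 = 2; c[2] = -2×2 + 3×2 = 2; c[3] = 3×2 = 6. Result coefficients: [6, 2, 2, 6] → 6z^3 + 2z^2 + 2z + 6

6z^3 + 2z^2 + 2z + 6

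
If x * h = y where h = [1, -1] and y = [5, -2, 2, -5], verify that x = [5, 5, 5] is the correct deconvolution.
Forward-compute [5, 5, 5] * [1, -1]: y[0] = 5×1 = 5; y[1] = 5×-1 + 5×1 = 0; y[2] = 5×-1 + 5×1 = 0; y[3] = 5×-1 = -5 → [5, 0, 0, -5]. Does not match given y = [5, -2, 2, -5].

Not verified. [5, 5, 5] * [1, -1] = [5, 0, 0, -5], which differs from [5, -2, 2, -5] at index 1.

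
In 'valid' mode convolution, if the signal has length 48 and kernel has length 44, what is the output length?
'Valid' mode counts only positions where the kernel fully overlaps the signal: m - n + 1 = 48 - 44 + 1 = 5

5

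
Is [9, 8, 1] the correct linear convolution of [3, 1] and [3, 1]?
Recompute linear convolution of [3, 1] and [3, 1]: y[0] = 3×3 = 9; y[1] = 3×1 + 1×3 = 6; y[2] = 1×1 = 1 → [9, 6, 1]. Compare to given [9, 8, 1]: they differ at index 1: given 8, correct 6, so answer: No

No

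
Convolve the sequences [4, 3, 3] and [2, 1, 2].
y[0] = 4×2 = 8; y[1] = 4×1 + 3×2 = 10; y[2] = 4×2 + 3×1 + 3×2 = 17; y[3] = 3×2 + 3×1 = 9; y[4] = 3×2 = 6

[8, 10, 17, 9, 6]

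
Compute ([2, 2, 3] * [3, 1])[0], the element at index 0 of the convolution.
Use y[k] = Σ_i a[i]·b[k-i] at k=0. y[0] = 2×3 = 6

6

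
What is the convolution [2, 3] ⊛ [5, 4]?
y[0] = 2×5 = 10; y[1] = 2×4 + 3×5 = 23; y[2] = 3×4 = 12

[10, 23, 12]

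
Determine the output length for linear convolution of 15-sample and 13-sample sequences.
Linear/full convolution length: m + n - 1 = 15 + 13 - 1 = 27

27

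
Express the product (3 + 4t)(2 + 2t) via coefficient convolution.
Ascending coefficients: a = [3, 4], b = [2, 2]. c[0] = 3×2 = 6; c[1] = 3×2 + 4×2 = 14; c[2] = 4×2 = 8. Result coefficients: [6, 14, 8] → 6 + 14t + 8t^2

6 + 14t + 8t^2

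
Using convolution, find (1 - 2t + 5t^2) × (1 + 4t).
Ascending coefficients: a = [1, -2, 5], b = [1, 4]. c[0] = 1×1 = 1; c[1] = 1×4 + -2×1 = 2; c[2] = -2×4 + 5×1 = -3; c[3] = 5×4 = 20. Result coefficients: [1, 2, -3, 20] → 1 + 2t - 3t^2 + 20t^3

1 + 2t - 3t^2 + 20t^3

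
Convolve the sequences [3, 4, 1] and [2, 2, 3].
y[0] = 3×2 = 6; y[1] = 3×2 + 4×2 = 14; y[2] = 3×3 + 4×2 + 1×2 = 19; y[3] = 4×3 + 1×2 = 14; y[4] = 1×3 = 3

[6, 14, 19, 14, 3]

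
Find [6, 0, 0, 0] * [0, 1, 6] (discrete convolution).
y[0] = 6×0 = 0; y[1] = 6×1 + 0×0 = 6; y[2] = 6×6 + 0×1 + 0×0 = 36; y[3] = 0×6 + 0×1 + 0×0 = 0; y[4] = 0×6 + 0×1 = 0; y[5] = 0×6 = 0

[0, 6, 36, 0, 0, 0]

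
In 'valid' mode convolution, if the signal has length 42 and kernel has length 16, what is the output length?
'Valid' mode counts only positions where the kernel fully overlaps the signal: m - n + 1 = 42 - 16 + 1 = 27

27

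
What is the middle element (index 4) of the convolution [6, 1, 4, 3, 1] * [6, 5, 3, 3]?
Use y[k] = Σ_i a[i]·b[k-i] at k=4. y[4] = 1×3 + 4×3 + 3×5 + 1×6 = 36

36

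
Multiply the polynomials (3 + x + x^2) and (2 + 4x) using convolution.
Ascending coefficients: a = [3, 1, 1], b = [2, 4]. c[0] = 3×2 = 6; c[1] = 3×4 + 1×2 = 14; c[2] = 1×4 + 1×2 = 6; c[3] = 1×4 = 4. Result coefficients: [6, 14, 6, 4] → 6 + 14x + 6x^2 + 4x^3

6 + 14x + 6x^2 + 4x^3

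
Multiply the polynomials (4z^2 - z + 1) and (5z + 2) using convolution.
Ascending coefficients: a = [1, -1, 4], b = [2, 5]. c[0] = 1×2 = 2; c[1] = 1×5 + -1×2 = 3; c[2] = -1×5 + 4×2 = 3; c[3] = 4×5 = 20. Result coefficients: [2, 3, 3, 20] → 20z^3 + 3z^2 + 3z + 2

20z^3 + 3z^2 + 3z + 2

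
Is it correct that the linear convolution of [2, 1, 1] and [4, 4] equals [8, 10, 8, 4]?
Recompute linear convolution of [2, 1, 1] and [4, 4]: y[0] = 2×4 = 8; y[1] = 2×4 + 1×4 = 12; y[2] = 1×4 + 1×4 = 8; y[3] = 1×4 = 4 → [8, 12, 8, 4]. Compare to given [8, 10, 8, 4]: they differ at index 1: given 10, correct 12, so answer: No

No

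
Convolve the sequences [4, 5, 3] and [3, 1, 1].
y[0] = 4×3 = 12; y[1] = 4×1 + 5×3 = 19; y[2] = 4×1 + 5×1 + 3×3 = 18; y[3] = 5×1 + 3×1 = 8; y[4] = 3×1 = 3

[12, 19, 18, 8, 3]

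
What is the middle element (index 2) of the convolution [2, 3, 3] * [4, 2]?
Use y[k] = Σ_i a[i]·b[k-i] at k=2. y[2] = 3×2 + 3×4 = 18

18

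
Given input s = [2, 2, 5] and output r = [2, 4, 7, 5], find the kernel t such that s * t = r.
Output length 4 = len(s) + len(t) - 1 ⇒ len(t) = 2. Solve t forward using t[k] = (r[k] - Σ_{i≥1} s[i]·t[k-i]) / s[0]: t[0] = r[0] / s[0] = 2 / 2 = 1; t[1] = (r[1] - 2×1) / s[0] = (4 - 2×1) / 2 = 1. So t = [1, 1]. Forward-check [2, 2, 5] * [1, 1]: r[0] = 2×1 = 2; r[1] = 2×1 + 2×1 = 4; r[2] = 2×1 + 5×1 = 7; r[3] = 5×1 = 5 → [2, 4, 7, 5] ✓

[1, 1]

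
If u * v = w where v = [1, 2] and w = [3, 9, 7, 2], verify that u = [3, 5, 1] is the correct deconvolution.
Forward-compute [3, 5, 1] * [1, 2]: w[0] = 3×1 = 3; w[1] = 3×2 + 5×1 = 11; w[2] = 5×2 + 1×1 = 11; w[3] = 1×2 = 2 → [3, 11, 11, 2]. Does not match given w = [3, 9, 7, 2].

Not verified. [3, 5, 1] * [1, 2] = [3, 11, 11, 2], which differs from [3, 9, 7, 2] at index 1.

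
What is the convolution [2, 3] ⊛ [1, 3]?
y[0] = 2×1 = 2; y[1] = 2×3 + 3×1 = 9; y[2] = 3×3 = 9

[2, 9, 9]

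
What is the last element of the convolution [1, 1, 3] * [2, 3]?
Use y[k] = Σ_i a[i]·b[k-i] at k=3. y[3] = 3×3 = 9

9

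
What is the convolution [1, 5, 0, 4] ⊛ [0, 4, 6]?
y[0] = 1×0 = 0; y[1] = 1×4 + 5×0 = 4; y[2] = 1×6 + 5×4 + 0×0 = 26; y[3] = 5×6 + 0×4 + 4×0 = 30; y[4] = 0×6 + 4×4 = 16; y[5] = 4×6 = 24

[0, 4, 26, 30, 16, 24]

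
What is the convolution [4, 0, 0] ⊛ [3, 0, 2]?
y[0] = 4×3 = 12; y[1] = 4×0 + 0×3 = 0; y[2] = 4×2 + 0×0 + 0×3 = 8; y[3] = 0×2 + 0×0 = 0; y[4] = 0×2 = 0

[12, 0, 8, 0, 0]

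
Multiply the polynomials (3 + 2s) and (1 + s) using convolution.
Ascending coefficients: a = [3, 2], b = [1, 1]. c[0] = 3×1 = 3; c[1] = 3×1 + 2×1 = 5; c[2] = 2×1 = 2. Result coefficients: [3, 5, 2] → 3 + 5s + 2s^2

3 + 5s + 2s^2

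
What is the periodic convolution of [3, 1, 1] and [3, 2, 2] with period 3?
Use y[k] = Σ_j u[j]·v[(k-j) mod 3]. y[0] = 3×3 + 1×2 + 1×2 = 13; y[1] = 3×2 + 1×3 + 1×2 = 11; y[2] = 3×2 + 1×2 + 1×3 = 11. Result: [13, 11, 11]

[13, 11, 11]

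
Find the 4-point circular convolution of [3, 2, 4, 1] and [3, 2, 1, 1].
Use y[k] = Σ_j s[j]·t[(k-j) mod 4]. y[0] = 3×3 + 2×1 + 4×1 + 1×2 = 17; y[1] = 3×2 + 2×3 + 4×1 + 1×1 = 17; y[2] = 3×1 + 2×2 + 4×3 + 1×1 = 20; y[3] = 3×1 + 2×1 + 4×2 + 1×3 = 16. Result: [17, 17, 20, 16]

[17, 17, 20, 16]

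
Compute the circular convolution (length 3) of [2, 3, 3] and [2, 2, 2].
Use y[k] = Σ_j f[j]·g[(k-j) mod 3]. y[0] = 2×2 + 3×2 + 3×2 = 16; y[1] = 2×2 + 3×2 + 3×2 = 16; y[2] = 2×2 + 3×2 + 3×2 = 16. Result: [16, 16, 16]

[16, 16, 16]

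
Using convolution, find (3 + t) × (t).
Ascending coefficients: a = [3, 1], b = [0, 1]. c[0] = 3×0 = 0; c[1] = 3×1 + 1×0 = 3; c[2] = 1×1 = 1. Result coefficients: [0, 3, 1] → 3t + t^2

3t + t^2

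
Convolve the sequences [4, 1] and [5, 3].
y[0] = 4×5 = 20; y[1] = 4×3 + 1×5 = 17; y[2] = 1×3 = 3

[20, 17, 3]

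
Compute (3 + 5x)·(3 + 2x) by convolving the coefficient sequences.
Ascending coefficients: a = [3, 5], b = [3, 2]. c[0] = 3×3 = 9; c[1] = 3×2 + 5×3 = 21; c[2] = 5×2 = 10. Result coefficients: [9, 21, 10] → 9 + 21x + 10x^2

9 + 21x + 10x^2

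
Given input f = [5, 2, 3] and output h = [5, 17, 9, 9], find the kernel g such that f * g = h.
Output length 4 = len(f) + len(g) - 1 ⇒ len(g) = 2. Solve g forward using g[k] = (h[k] - Σ_{i≥1} f[i]·g[k-i]) / f[0]: g[0] = h[0] / f[0] = 5 / 5 = 1; g[1] = (h[1] - 2×1) / f[0] = (17 - 2×1) / 5 = 3. So g = [1, 3]. Forward-check [5, 2, 3] * [1, 3]: h[0] = 5×1 = 5; h[1] = 5×3 + 2×1 = 17; h[2] = 2×3 + 3×1 = 9; h[3] = 3×3 = 9 → [5, 17, 9, 9] ✓

[1, 3]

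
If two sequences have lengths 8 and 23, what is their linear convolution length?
Linear/full convolution length: m + n - 1 = 8 + 23 - 1 = 30

30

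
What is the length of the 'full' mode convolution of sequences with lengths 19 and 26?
Linear/full convolution length: m + n - 1 = 19 + 26 - 1 = 44

44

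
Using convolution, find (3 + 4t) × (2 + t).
Ascending coefficients: a = [3, 4], b = [2, 1]. c[0] = 3×2 = 6; c[1] = 3×1 + 4×2 = 11; c[2] = 4×1 = 4. Result coefficients: [6, 11, 4] → 6 + 11t + 4t^2

6 + 11t + 4t^2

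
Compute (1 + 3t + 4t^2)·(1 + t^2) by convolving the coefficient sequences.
Ascending coefficients: a = [1, 3, 4], b = [1, 0, 1]. c[0] = 1×1 = 1; c[1] = 1×0 + 3×1 = 3; c[2] = 1×1 + 3×0 + 4×1 = 5; c[3] = 3×1 + 4×0 = 3; c[4] = 4×1 = 4. Result coefficients: [1, 3, 5, 3, 4] → 1 + 3t + 5t^2 + 3t^3 + 4t^4

1 + 3t + 5t^2 + 3t^3 + 4t^4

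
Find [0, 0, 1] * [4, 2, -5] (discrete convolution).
y[0] = 0×4 = 0; y[1] = 0×2 + 0×4 = 0; y[2] = 0×-5 + 0×2 + 1×4 = 4; y[3] = 0×-5 + 1×2 = 2; y[4] = 1×-5 = -5

[0, 0, 4, 2, -5]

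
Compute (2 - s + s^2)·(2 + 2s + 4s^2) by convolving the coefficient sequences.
Ascending coefficients: a = [2, -1, 1], b = [2, 2, 4]. c[0] = 2×2 = 4; c[1] = 2×2 + -1×2 = 2; c[2] = 2×4 + -1×2 + 1×2 = 8; c[3] = -1×4 + 1×2 = -2; c[4] = 1×4 = 4. Result coefficients: [4, 2, 8, -2, 4] → 4 + 2s + 8s^2 - 2s^3 + 4s^4

4 + 2s + 8s^2 - 2s^3 + 4s^4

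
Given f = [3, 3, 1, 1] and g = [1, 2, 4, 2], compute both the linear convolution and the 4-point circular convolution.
Linear: y_lin[0] = 3×1 = 3; y_lin[1] = 3×2 + 3×1 = 9; y_lin[2] = 3×4 + 3×2 + 1×1 = 19; y_lin[3] = 3×2 + 3×4 + 1×2 + 1×1 = 21; y_lin[4] = 3×2 + 1×4 + 1×2 = 12; y_lin[5] = 1×2 + 1×4 = 6; y_lin[6] = 1×2 = 2 → [3, 9, 19, 21, 12, 6, 2]. Circular (length 4): y[0] = 3×1 + 3×2 + 1×4 + 1×2 = 15; y[1] = 3×2 + 3×1 + 1×2 + 1×4 = 15; y[2] = 3×4 + 3×2 + 1×1 + 1×2 = 21; y[3] = 3×2 + 3×4 + 1×2 + 1×1 = 21 → [15, 15, 21, 21]

Linear: [3, 9, 19, 21, 12, 6, 2], Circular: [15, 15, 21, 21]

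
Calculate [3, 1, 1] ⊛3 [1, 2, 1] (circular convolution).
Use y[k] = Σ_j x[j]·h[(k-j) mod 3]. y[0] = 3×1 + 1×1 + 1×2 = 6; y[1] = 3×2 + 1×1 + 1×1 = 8; y[2] = 3×1 + 1×2 + 1×1 = 6. Result: [6, 8, 6]

[6, 8, 6]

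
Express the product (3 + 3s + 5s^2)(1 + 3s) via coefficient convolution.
Ascending coefficients: a = [3, 3, 5], b = [1, 3]. c[0] = 3×1 = 3; c[1] = 3×3 + 3×1 = 12; c[2] = 3×3 + 5×1 = 14; c[3] = 5×3 = 15. Result coefficients: [3, 12, 14, 15] → 3 + 12s + 14s^2 + 15s^3

3 + 12s + 14s^2 + 15s^3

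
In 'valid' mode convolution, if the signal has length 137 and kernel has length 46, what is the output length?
'Valid' mode counts only positions where the kernel fully overlaps the signal: m - n + 1 = 137 - 46 + 1 = 92

92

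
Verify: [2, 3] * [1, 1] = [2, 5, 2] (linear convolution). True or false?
Recompute linear convolution of [2, 3] and [1, 1]: y[0] = 2×1 = 2; y[1] = 2×1 + 3×1 = 5; y[2] = 3×1 = 3 → [2, 5, 3]. Compare to given [2, 5, 2]: they differ at index 2: given 2, correct 3, so answer: No

No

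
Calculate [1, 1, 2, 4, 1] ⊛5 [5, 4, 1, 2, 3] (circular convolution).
Use y[k] = Σ_j f[j]·g[(k-j) mod 5]. y[0] = 1×5 + 1×3 + 2×2 + 4×1 + 1×4 = 20; y[1] = 1×4 + 1×5 + 2×3 + 4×2 + 1×1 = 24; y[2] = 1×1 + 1×4 + 2×5 + 4×3 + 1×2 = 29; y[3] = 1×2 + 1×1 + 2×4 + 4×5 + 1×3 = 34; y[4] = 1×3 + 1×2 + 2×1 + 4×4 + 1×5 = 28. Result: [20, 24, 29, 34, 28]

[20, 24, 29, 34, 28]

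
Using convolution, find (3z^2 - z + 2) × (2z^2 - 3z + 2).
Ascending coefficients: a = [2, -1, 3], b = [2, -3, 2]. c[0] = 2×2 = 4; c[1] = 2×-3 + -1×2 = -8; c[2] = 2×2 + -1×-3 + 3×2 = 13; c[3] = -1×2 + 3×-3 = -11; c[4] = 3×2 = 6. Result coefficients: [4, -8, 13, -11, 6] → 6z^4 - 11z^3 + 13z^2 - 8z + 4

6z^4 - 11z^3 + 13z^2 - 8z + 4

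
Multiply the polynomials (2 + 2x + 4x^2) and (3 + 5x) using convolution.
Ascending coefficients: a = [2, 2, 4], b = [3, 5]. c[0] = 2×3 = 6; c[1] = 2×5 + 2×3 = 16; c[2] = 2×5 + 4×3 = 22; c[3] = 4×5 = 20. Result coefficients: [6, 16, 22, 20] → 6 + 16x + 22x^2 + 20x^3

6 + 16x + 22x^2 + 20x^3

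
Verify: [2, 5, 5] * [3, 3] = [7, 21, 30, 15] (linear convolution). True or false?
Recompute linear convolution of [2, 5, 5] and [3, 3]: y[0] = 2×3 = 6; y[1] = 2×3 + 5×3 = 21; y[2] = 5×3 + 5×3 = 30; y[3] = 5×3 = 15 → [6, 21, 30, 15]. Compare to given [7, 21, 30, 15]: they differ at index 0: given 7, correct 6, so answer: No

No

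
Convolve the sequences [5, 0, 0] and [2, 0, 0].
y[0] = 5×2 = 10; y[1] = 5×0 + 0×2 = 0; y[2] = 5×0 + 0×0 + 0×2 = 0; y[3] = 0×0 + 0×0 = 0; y[4] = 0×0 = 0

[10, 0, 0, 0, 0]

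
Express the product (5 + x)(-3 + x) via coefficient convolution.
Ascending coefficients: a = [5, 1], b = [-3, 1]. c[0] = 5×-3 = -15; c[1] = 5×1 + 1×-3 = 2; c[2] = 1×1 = 1. Result coefficients: [-15, 2, 1] → -15 + 2x + x^2

-15 + 2x + x^2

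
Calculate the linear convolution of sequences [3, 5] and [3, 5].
y[0] = 3×3 = 9; y[1] = 3×5 + 5×3 = 30; y[2] = 5×5 = 25

[9, 30, 25]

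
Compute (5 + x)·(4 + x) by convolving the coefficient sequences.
Ascending coefficients: a = [5, 1], b = [4, 1]. c[0] = 5×4 = 20; c[1] = 5×1 + 1×4 = 9; c[2] = 1×1 = 1. Result coefficients: [20, 9, 1] → 20 + 9x + x^2

20 + 9x + x^2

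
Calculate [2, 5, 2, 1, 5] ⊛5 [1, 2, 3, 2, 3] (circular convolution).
Use y[k] = Σ_j f[j]·g[(k-j) mod 5]. y[0] = 2×1 + 5×3 + 2×2 + 1×3 + 5×2 = 34; y[1] = 2×2 + 5×1 + 2×3 + 1×2 + 5×3 = 32; y[2] = 2×3 + 5×2 + 2×1 + 1×3 + 5×2 = 31; y[3] = 2×2 + 5×3 + 2×2 + 1×1 + 5×3 = 39; y[4] = 2×3 + 5×2 + 2×3 + 1×2 + 5×1 = 29. Result: [34, 32, 31, 39, 29]

[34, 32, 31, 39, 29]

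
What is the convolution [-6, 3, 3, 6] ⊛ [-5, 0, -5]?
y[0] = -6×-5 = 30; y[1] = -6×0 + 3×-5 = -15; y[2] = -6×-5 + 3×0 + 3×-5 = 15; y[3] = 3×-5 + 3×0 + 6×-5 = -45; y[4] = 3×-5 + 6×0 = -15; y[5] = 6×-5 = -30

[30, -15, 15, -45, -15, -30]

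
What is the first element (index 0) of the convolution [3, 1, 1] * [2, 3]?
Use y[k] = Σ_i a[i]·b[k-i] at k=0. y[0] = 3×2 = 6

6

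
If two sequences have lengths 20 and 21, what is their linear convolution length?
Linear/full convolution length: m + n - 1 = 20 + 21 - 1 = 40

40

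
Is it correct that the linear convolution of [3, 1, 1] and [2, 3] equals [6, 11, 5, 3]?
Recompute linear convolution of [3, 1, 1] and [2, 3]: y[0] = 3×2 = 6; y[1] = 3×3 + 1×2 = 11; y[2] = 1×3 + 1×2 = 5; y[3] = 1×3 = 3 → [6, 11, 5, 3]. Given [6, 11, 5, 3] matches, so answer: Yes

Yes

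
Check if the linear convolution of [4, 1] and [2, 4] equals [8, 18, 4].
Recompute linear convolution of [4, 1] and [2, 4]: y[0] = 4×2 = 8; y[1] = 4×4 + 1×2 = 18; y[2] = 1×4 = 4 → [8, 18, 4]. Given [8, 18, 4] matches, so answer: Yes

Yes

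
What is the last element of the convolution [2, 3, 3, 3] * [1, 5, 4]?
Use y[k] = Σ_i a[i]·b[k-i] at k=5. y[5] = 3×4 = 12

12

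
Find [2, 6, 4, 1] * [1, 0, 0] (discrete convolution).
y[0] = 2×1 = 2; y[1] = 2×0 + 6×1 = 6; y[2] = 2×0 + 6×0 + 4×1 = 4; y[3] = 6×0 + 4×0 + 1×1 = 1; y[4] = 4×0 + 1×0 = 0; y[5] = 1×0 = 0

[2, 6, 4, 1, 0, 0]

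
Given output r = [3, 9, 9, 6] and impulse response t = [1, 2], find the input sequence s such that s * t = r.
Deconvolve r=[3, 9, 9, 6] by t=[1, 2]. Since t[0]=1, solve forward: s[0] = r[0] / 1 = 3; s[1] = (r[1] - 3×2) / 1 = 3; s[2] = (r[2] - 3×2) / 1 = 3. So s = [3, 3, 3]. Check by forward convolution: r[0] = 3×1 = 3; r[1] = 3×2 + 3×1 = 9; r[2] = 3×2 + 3×1 = 9; r[3] = 3×2 = 6

[3, 3, 3]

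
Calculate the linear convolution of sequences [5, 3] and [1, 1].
y[0] = 5×1 = 5; y[1] = 5×1 + 3×1 = 8; y[2] = 3×1 = 3

[5, 8, 3]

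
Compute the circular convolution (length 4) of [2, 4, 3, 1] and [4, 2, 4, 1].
Use y[k] = Σ_j u[j]·v[(k-j) mod 4]. y[0] = 2×4 + 4×1 + 3×4 + 1×2 = 26; y[1] = 2×2 + 4×4 + 3×1 + 1×4 = 27; y[2] = 2×4 + 4×2 + 3×4 + 1×1 = 29; y[3] = 2×1 + 4×4 + 3×2 + 1×4 = 28. Result: [26, 27, 29, 28]

[26, 27, 29, 28]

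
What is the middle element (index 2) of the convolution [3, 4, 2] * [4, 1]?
Use y[k] = Σ_i a[i]·b[k-i] at k=2. y[2] = 4×1 + 2×4 = 12

12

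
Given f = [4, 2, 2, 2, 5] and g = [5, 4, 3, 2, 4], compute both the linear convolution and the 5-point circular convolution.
Linear: y_lin[0] = 4×5 = 20; y_lin[1] = 4×4 + 2×5 = 26; y_lin[2] = 4×3 + 2×4 + 2×5 = 30; y_lin[3] = 4×2 + 2×3 + 2×4 + 2×5 = 32; y_lin[4] = 4×4 + 2×2 + 2×3 + 2×4 + 5×5 = 59; y_lin[5] = 2×4 + 2×2 + 2×3 + 5×4 = 38; y_lin[6] = 2×4 + 2×2 + 5×3 = 27; y_lin[7] = 2×4 + 5×2 = 18; y_lin[8] = 5×4 = 20 → [20, 26, 30, 32, 59, 38, 27, 18, 20]. Circular (length 5): y[0] = 4×5 + 2×4 + 2×2 + 2×3 + 5×4 = 58; y[1] = 4×4 + 2×5 + 2×4 + 2×2 + 5×3 = 53; y[2] = 4×3 + 2×4 + 2×5 + 2×4 + 5×2 = 48; y[3] = 4×2 + 2×3 + 2×4 + 2×5 + 5×4 = 52; y[4] = 4×4 + 2×2 + 2×3 + 2×4 + 5×5 = 59 → [58, 53, 48, 52, 59]

Linear: [20, 26, 30, 32, 59, 38, 27, 18, 20], Circular: [58, 53, 48, 52, 59]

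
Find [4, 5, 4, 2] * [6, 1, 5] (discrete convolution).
y[0] = 4×6 = 24; y[1] = 4×1 + 5×6 = 34; y[2] = 4×5 + 5×1 + 4×6 = 49; y[3] = 5×5 + 4×1 + 2×6 = 41; y[4] = 4×5 + 2×1 = 22; y[5] = 2×5 = 10

[24, 34, 49, 41, 22, 10]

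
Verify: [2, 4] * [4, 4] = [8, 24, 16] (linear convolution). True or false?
Recompute linear convolution of [2, 4] and [4, 4]: y[0] = 2×4 = 8; y[1] = 2×4 + 4×4 = 24; y[2] = 4×4 = 16 → [8, 24, 16]. Given [8, 24, 16] matches, so answer: Yes

Yes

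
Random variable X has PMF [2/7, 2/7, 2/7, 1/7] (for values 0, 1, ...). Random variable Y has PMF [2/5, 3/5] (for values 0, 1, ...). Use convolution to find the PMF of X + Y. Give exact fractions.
P(X+Y=k) = Σ_i P(X=i)·P(Y=k-i) — a convolution of [2/7, 2/7, 2/7, 1/7] and [2/5, 3/5]. P(X+Y=0) = (2/7)×(2/5) = 4/35; P(X+Y=1) = (2/7)×(3/5) + (2/7)×(2/5) = 6/35 + 4/35 = 2/7; P(X+Y=2) = (2/7)×(3/5) + (2/7)×(2/5) = 6/35 + 4/35 = 2/7; P(X+Y=3) = (2/7)×(3/5) + (1/7)×(2/5) = 6/35 + 2/35 = 8/35; P(X+Y=4) = (1/7)×(3/5) = 3/35. PMF: [4/35, 2/7, 2/7, 8/35, 3/35] (sums to 1 ✓)

[4/35, 2/7, 2/7, 8/35, 3/35]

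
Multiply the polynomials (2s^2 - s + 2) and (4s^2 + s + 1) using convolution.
Ascending coefficients: a = [2, -1, 2], b = [1, 1, 4]. c[0] = 2×1 = 2; c[1] = 2×1 + -1×1 = 1; c[2] = 2×4 + -1×1 + 2×1 = 9; c[3] = -1×4 + 2×1 = -2; c[4] = 2×4 = 8. Result coefficients: [2, 1, 9, -2, 8] → 8s^4 - 2s^3 + 9s^2 + s + 2

8s^4 - 2s^3 + 9s^2 + s + 2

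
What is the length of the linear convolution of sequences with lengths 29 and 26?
Linear/full convolution length: m + n - 1 = 29 + 26 - 1 = 54

54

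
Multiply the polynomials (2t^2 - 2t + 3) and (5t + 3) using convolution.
Ascending coefficients: a = [3, -2, 2], b = [3, 5]. c[0] = 3×3 = 9; c[1] = 3×5 + -2×3 = 9; c[2] = -2×5 + 2×3 = -4; c[3] = 2×5 = 10. Result coefficients: [9, 9, -4, 10] → 10t^3 - 4t^2 + 9t + 9

10t^3 - 4t^2 + 9t + 9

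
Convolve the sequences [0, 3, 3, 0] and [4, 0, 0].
y[0] = 0×4 = 0; y[1] = 0×0 + 3×4 = 12; y[2] = 0×0 + 3×0 + 3×4 = 12; y[3] = 3×0 + 3×0 + 0×4 = 0; y[4] = 3×0 + 0×0 = 0; y[5] = 0×0 = 0

[0, 12, 12, 0, 0, 0]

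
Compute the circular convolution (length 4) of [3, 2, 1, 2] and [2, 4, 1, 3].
Use y[k] = Σ_j u[j]·v[(k-j) mod 4]. y[0] = 3×2 + 2×3 + 1×1 + 2×4 = 21; y[1] = 3×4 + 2×2 + 1×3 + 2×1 = 21; y[2] = 3×1 + 2×4 + 1×2 + 2×3 = 19; y[3] = 3×3 + 2×1 + 1×4 + 2×2 = 19. Result: [21, 21, 19, 19]

[21, 21, 19, 19]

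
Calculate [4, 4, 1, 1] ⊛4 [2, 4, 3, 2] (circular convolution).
Use y[k] = Σ_j f[j]·g[(k-j) mod 4]. y[0] = 4×2 + 4×2 + 1×3 + 1×4 = 23; y[1] = 4×4 + 4×2 + 1×2 + 1×3 = 29; y[2] = 4×3 + 4×4 + 1×2 + 1×2 = 32; y[3] = 4×2 + 4×3 + 1×4 + 1×2 = 26. Result: [23, 29, 32, 26]

[23, 29, 32, 26]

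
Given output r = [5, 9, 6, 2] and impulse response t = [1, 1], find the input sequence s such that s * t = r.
Deconvolve r=[5, 9, 6, 2] by t=[1, 1]. Since t[0]=1, solve forward: s[0] = r[0] / 1 = 5; s[1] = (r[1] - 5×1) / 1 = 4; s[2] = (r[2] - 4×1) / 1 = 2. So s = [5, 4, 2]. Check by forward convolution: r[0] = 5×1 = 5; r[1] = 5×1 + 4×1 = 9; r[2] = 4×1 + 2×1 = 6; r[3] = 2×1 = 2

[5, 4, 2]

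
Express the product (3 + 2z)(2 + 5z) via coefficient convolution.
Ascending coefficients: a = [3, 2], b = [2, 5]. c[0] = 3×2 = 6; c[1] = 3×5 + 2×2 = 19; c[2] = 2×5 = 10. Result coefficients: [6, 19, 10] → 6 + 19z + 10z^2

6 + 19z + 10z^2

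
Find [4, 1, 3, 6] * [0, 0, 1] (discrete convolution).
y[0] = 4×0 = 0; y[1] = 4×0 + 1×0 = 0; y[2] = 4×1 + 1×0 + 3×0 = 4; y[3] = 1×1 + 3×0 + 6×0 = 1; y[4] = 3×1 + 6×0 = 3; y[5] = 6×1 = 6

[0, 0, 4, 1, 3, 6]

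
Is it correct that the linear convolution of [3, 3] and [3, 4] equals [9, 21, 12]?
Recompute linear convolution of [3, 3] and [3, 4]: y[0] = 3×3 = 9; y[1] = 3×4 + 3×3 = 21; y[2] = 3×4 = 12 → [9, 21, 12]. Given [9, 21, 12] matches, so answer: Yes

Yes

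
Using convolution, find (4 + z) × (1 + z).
Ascending coefficients: a = [4, 1], b = [1, 1]. c[0] = 4×1 = 4; c[1] = 4×1 + 1×1 = 5; c[2] = 1×1 = 1. Result coefficients: [4, 5, 1] → 4 + 5z + z^2

4 + 5z + z^2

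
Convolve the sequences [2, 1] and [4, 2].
y[0] = 2×4 = 8; y[1] = 2×2 + 1×4 = 8; y[2] = 1×2 = 2

[8, 8, 2]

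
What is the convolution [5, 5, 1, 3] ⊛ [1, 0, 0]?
y[0] = 5×1 = 5; y[1] = 5×0 + 5×1 = 5; y[2] = 5×0 + 5×0 + 1×1 = 1; y[3] = 5×0 + 1×0 + 3×1 = 3; y[4] = 1×0 + 3×0 = 0; y[5] = 3×0 = 0

[5, 5, 1, 3, 0, 0]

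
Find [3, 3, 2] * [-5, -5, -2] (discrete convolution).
y[0] = 3×-5 = -15; y[1] = 3×-5 + 3×-5 = -30; y[2] = 3×-2 + 3×-5 + 2×-5 = -31; y[3] = 3×-2 + 2×-5 = -16; y[4] = 2×-2 = -4

[-15, -30, -31, -16, -4]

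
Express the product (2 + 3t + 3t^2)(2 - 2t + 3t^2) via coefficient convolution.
Ascending coefficients: a = [2, 3, 3], b = [2, -2, 3]. c[0] = 2×2 = 4; c[1] = 2×-2 + 3×2 = 2; c[2] = 2×3 + 3×-2 + 3×2 = 6; c[3] = 3×3 + 3×-2 = 3; c[4] = 3×3 = 9. Result coefficients: [4, 2, 6, 3, 9] → 4 + 2t + 6t^2 + 3t^3 + 9t^4

4 + 2t + 6t^2 + 3t^3 + 9t^4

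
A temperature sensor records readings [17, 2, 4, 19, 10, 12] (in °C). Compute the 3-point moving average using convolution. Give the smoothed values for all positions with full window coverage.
3-point moving average kernel = [1, 1, 1]. Apply in 'valid' mode (full window coverage): avg[0] = (17 + 2 + 4) / 3 = 7.67; avg[1] = (2 + 4 + 19) / 3 = 8.33; avg[2] = (4 + 19 + 10) / 3 = 11.0; avg[3] = (19 + 10 + 12) / 3 = 13.67. Smoothed values: [7.67, 8.33, 11.0, 13.67]

[7.67, 8.33, 11.0, 13.67]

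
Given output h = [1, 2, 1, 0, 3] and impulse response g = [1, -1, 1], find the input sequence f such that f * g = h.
Deconvolve h=[1, 2, 1, 0, 3] by g=[1, -1, 1]. Since g[0]=1, solve forward: f[0] = h[0] / 1 = 1; f[1] = (h[1] - 1×-1) / 1 = 3; f[2] = (h[2] - 3×-1 - 1×1) / 1 = 3. So f = [1, 3, 3]. Check by forward convolution: h[0] = 1×1 = 1; h[1] = 1×-1 + 3×1 = 2; h[2] = 1×1 + 3×-1 + 3×1 = 1; h[3] = 3×1 + 3×-1 = 0; h[4] = 3×1 = 3

[1, 3, 3]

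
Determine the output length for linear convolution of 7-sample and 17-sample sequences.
Linear/full convolution length: m + n - 1 = 7 + 17 - 1 = 23

23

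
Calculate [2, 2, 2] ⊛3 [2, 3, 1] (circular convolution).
Use y[k] = Σ_j u[j]·v[(k-j) mod 3]. y[0] = 2×2 + 2×1 + 2×3 = 12; y[1] = 2×3 + 2×2 + 2×1 = 12; y[2] = 2×1 + 2×3 + 2×2 = 12. Result: [12, 12, 12]

[12, 12, 12]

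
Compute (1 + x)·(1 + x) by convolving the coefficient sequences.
Ascending coefficients: a = [1, 1], b = [1, 1]. c[0] = 1×1 = 1; c[1] = 1×1 + 1×1 = 2; c[2] = 1×1 = 1. Result coefficients: [1, 2, 1] → 1 + 2x + x^2

1 + 2x + x^2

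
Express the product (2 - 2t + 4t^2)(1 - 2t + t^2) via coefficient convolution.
Ascending coefficients: a = [2, -2, 4], b = [1, -2, 1]. c[0] = 2×1 = 2; c[1] = 2×-2 + -2×1 = -6; c[2] = 2×1 + -2×-2 + 4×1 = 10; c[3] = -2×1 + 4×-2 = -10; c[4] = 4×1 = 4. Result coefficients: [2, -6, 10, -10, 4] → 2 - 6t + 10t^2 - 10t^3 + 4t^4

2 - 6t + 10t^2 - 10t^3 + 4t^4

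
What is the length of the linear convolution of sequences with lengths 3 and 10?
Linear/full convolution length: m + n - 1 = 3 + 10 - 1 = 12

12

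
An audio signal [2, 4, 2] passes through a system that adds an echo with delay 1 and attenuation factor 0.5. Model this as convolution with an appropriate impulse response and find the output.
Direct-path + delayed-attenuated-path model → impulse response h = [1, 0.5] (1 at lag 0, 0.5 at lag 1). Output y[n] = x[n] + 0.5·x[n - 1] (with x[n] = 0 outside 0..2): y[0] = 2 + 0.5×0 = 2; y[1] = 4 + 0.5×2 = 5.0; y[2] = 2 + 0.5×4 = 4.0; y[3] = 0 + 0.5×2 = 1.0. So y = [2, 5.0, 4.0, 1.0]

[2, 5.0, 4.0, 1.0]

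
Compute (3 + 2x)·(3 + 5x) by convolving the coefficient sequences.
Ascending coefficients: a = [3, 2], b = [3, 5]. c[0] = 3×3 = 9; c[1] = 3×5 + 2×3 = 21; c[2] = 2×5 = 10. Result coefficients: [9, 21, 10] → 9 + 21x + 10x^2

9 + 21x + 10x^2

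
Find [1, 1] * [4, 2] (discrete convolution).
y[0] = 1×4 = 4; y[1] = 1×2 + 1×4 = 6; y[2] = 1×2 = 2

[4, 6, 2]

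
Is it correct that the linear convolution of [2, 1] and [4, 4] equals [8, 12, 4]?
Recompute linear convolution of [2, 1] and [4, 4]: y[0] = 2×4 = 8; y[1] = 2×4 + 1×4 = 12; y[2] = 1×4 = 4 → [8, 12, 4]. Given [8, 12, 4] matches, so answer: Yes

Yes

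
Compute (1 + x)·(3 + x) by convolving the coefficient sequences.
Ascending coefficients: a = [1, 1], b = [3, 1]. c[0] = 1×3 = 3; c[1] = 1×1 + 1×3 = 4; c[2] = 1×1 = 1. Result coefficients: [3, 4, 1] → 3 + 4x + x^2

3 + 4x + x^2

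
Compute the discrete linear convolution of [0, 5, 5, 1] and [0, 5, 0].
y[0] = 0×0 = 0; y[1] = 0×5 + 5×0 = 0; y[2] = 0×0 + 5×5 + 5×0 = 25; y[3] = 5×0 + 5×5 + 1×0 = 25; y[4] = 5×0 + 1×5 = 5; y[5] = 1×0 = 0

[0, 0, 25, 25, 5, 0]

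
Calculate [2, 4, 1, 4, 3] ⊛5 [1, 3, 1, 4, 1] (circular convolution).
Use y[k] = Σ_j f[j]·g[(k-j) mod 5]. y[0] = 2×1 + 4×1 + 1×4 + 4×1 + 3×3 = 23; y[1] = 2×3 + 4×1 + 1×1 + 4×4 + 3×1 = 30; y[2] = 2×1 + 4×3 + 1×1 + 4×1 + 3×4 = 31; y[3] = 2×4 + 4×1 + 1×3 + 4×1 + 3×1 = 22; y[4] = 2×1 + 4×4 + 1×1 + 4×3 + 3×1 = 34. Result: [23, 30, 31, 22, 34]

[23, 30, 31, 22, 34]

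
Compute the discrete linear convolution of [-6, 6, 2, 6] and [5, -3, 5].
y[0] = -6×5 = -30; y[1] = -6×-3 + 6×5 = 48; y[2] = -6×5 + 6×-3 + 2×5 = -38; y[3] = 6×5 + 2×-3 + 6×5 = 54; y[4] = 2×5 + 6×-3 = -8; y[5] = 6×5 = 30

[-30, 48, -38, 54, -8, 30]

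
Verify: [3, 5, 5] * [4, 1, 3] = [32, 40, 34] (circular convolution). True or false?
Recompute circular convolution of [3, 5, 5] and [4, 1, 3]: y[0] = 3×4 + 5×3 + 5×1 = 32; y[1] = 3×1 + 5×4 + 5×3 = 38; y[2] = 3×3 + 5×1 + 5×4 = 34 → [32, 38, 34]. Compare to given [32, 40, 34]: they differ at index 1: given 40, correct 38, so answer: No

No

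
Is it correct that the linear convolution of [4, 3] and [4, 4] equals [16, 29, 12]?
Recompute linear convolution of [4, 3] and [4, 4]: y[0] = 4×4 = 16; y[1] = 4×4 + 3×4 = 28; y[2] = 3×4 = 12 → [16, 28, 12]. Compare to given [16, 29, 12]: they differ at index 1: given 29, correct 28, so answer: No

No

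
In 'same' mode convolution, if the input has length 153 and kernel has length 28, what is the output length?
'Same' mode returns an output with the same length as the input: 153

153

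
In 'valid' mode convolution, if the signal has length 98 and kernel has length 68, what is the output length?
'Valid' mode counts only positions where the kernel fully overlaps the signal: m - n + 1 = 98 - 68 + 1 = 31

31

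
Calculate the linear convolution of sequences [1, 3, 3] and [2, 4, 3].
y[0] = 1×2 = 2; y[1] = 1×4 + 3×2 = 10; y[2] = 1×3 + 3×4 + 3×2 = 21; y[3] = 3×3 + 3×4 = 21; y[4] = 3×3 = 9

[2, 10, 21, 21, 9]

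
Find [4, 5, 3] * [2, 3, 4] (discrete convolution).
y[0] = 4×2 = 8; y[1] = 4×3 + 5×2 = 22; y[2] = 4×4 + 5×3 + 3×2 = 37; y[3] = 5×4 + 3×3 = 29; y[4] = 3×4 = 12

[8, 22, 37, 29, 12]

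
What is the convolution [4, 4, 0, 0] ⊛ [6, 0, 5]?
y[0] = 4×6 = 24; y[1] = 4×0 + 4×6 = 24; y[2] = 4×5 + 4×0 + 0×6 = 20; y[3] = 4×5 + 0×0 + 0×6 = 20; y[4] = 0×5 + 0×0 = 0; y[5] = 0×5 = 0

[24, 24, 20, 20, 0, 0]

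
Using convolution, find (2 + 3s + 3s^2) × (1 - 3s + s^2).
Ascending coefficients: a = [2, 3, 3], b = [1, -3, 1]. c[0] = 2×1 = 2; c[1] = 2×-3 + 3×1 = -3; c[2] = 2×1 + 3×-3 + 3×1 = -4; c[3] = 3×1 + 3×-3 = -6; c[4] = 3×1 = 3. Result coefficients: [2, -3, -4, -6, 3] → 2 - 3s - 4s^2 - 6s^3 + 3s^4

2 - 3s - 4s^2 - 6s^3 + 3s^4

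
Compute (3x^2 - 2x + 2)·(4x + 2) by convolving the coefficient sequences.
Ascending coefficients: a = [2, -2, 3], b = [2, 4]. c[0] = 2×2 = 4; c[1] = 2×4 + -2×2 = 4; c[2] = -2×4 + 3×2 = -2; c[3] = 3×4 = 12. Result coefficients: [4, 4, -2, 12] → 12x^3 - 2x^2 + 4x + 4

12x^3 - 2x^2 + 4x + 4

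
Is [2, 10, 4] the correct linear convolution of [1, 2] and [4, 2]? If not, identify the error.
Recompute linear convolution of [1, 2] and [4, 2]: y[0] = 1×4 = 4; y[1] = 1×2 + 2×4 = 10; y[2] = 2×2 = 4 → [4, 10, 4]. Compare to given [2, 10, 4]: they differ at index 0: given 2, correct 4, so answer: No

No. Error at index 0: given 2, correct 4.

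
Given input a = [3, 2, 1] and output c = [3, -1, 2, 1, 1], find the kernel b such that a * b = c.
Output length 5 = len(a) + len(b) - 1 ⇒ len(b) = 3. Solve b forward using b[k] = (c[k] - Σ_{i≥1} a[i]·b[k-i]) / a[0]: b[0] = c[0] / a[0] = 3 / 3 = 1; b[1] = (c[1] - 2×1) / a[0] = (-1 - 2×1) / 3 = -1; b[2] = (c[2] - 2×-1 - 1×1) / a[0] = (2 - 2×-1 - 1×1) / 3 = 1. So b = [1, -1, 1]. Forward-check [3, 2, 1] * [1, -1, 1]: c[0] = 3×1 = 3; c[1] = 3×-1 + 2×1 = -1; c[2] = 3×1 + 2×-1 + 1×1 = 2; c[3] = 2×1 + 1×-1 = 1; c[4] = 1×1 = 1 → [3, -1, 2, 1, 1] ✓

[1, -1, 1]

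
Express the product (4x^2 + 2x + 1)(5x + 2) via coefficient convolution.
Ascending coefficients: a = [1, 2, 4], b = [2, 5]. c[0] = 1×2 = 2; c[1] = 1×5 + 2×2 = 9; c[2] = 2×5 + 4×2 = 18; c[3] = 4×5 = 20. Result coefficients: [2, 9, 18, 20] → 20x^3 + 18x^2 + 9x + 2

20x^3 + 18x^2 + 9x + 2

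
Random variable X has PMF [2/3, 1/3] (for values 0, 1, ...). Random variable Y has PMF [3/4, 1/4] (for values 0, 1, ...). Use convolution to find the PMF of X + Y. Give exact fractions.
P(X+Y=k) = Σ_i P(X=i)·P(Y=k-i) — a convolution of [2/3, 1/3] and [3/4, 1/4]. P(X+Y=0) = (2/3)×(3/4) = 1/2; P(X+Y=1) = (2/3)×(1/4) + (1/3)×(3/4) = 1/6 + 1/4 = 5/12; P(X+Y=2) = (1/3)×(1/4) = 1/12. PMF: [1/2, 5/12, 1/12] (sums to 1 ✓)

[1/2, 5/12, 1/12]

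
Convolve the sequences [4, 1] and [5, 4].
y[0] = 4×5 = 20; y[1] = 4×4 + 1×5 = 21; y[2] = 1×4 = 4

[20, 21, 4]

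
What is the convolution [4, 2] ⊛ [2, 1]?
y[0] = 4×2 = 8; y[1] = 4×1 + 2×2 = 8; y[2] = 2×1 = 2

[8, 8, 2]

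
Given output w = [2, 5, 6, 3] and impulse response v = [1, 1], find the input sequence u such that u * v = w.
Deconvolve w=[2, 5, 6, 3] by v=[1, 1]. Since v[0]=1, solve forward: u[0] = w[0] / 1 = 2; u[1] = (w[1] - 2×1) / 1 = 3; u[2] = (w[2] - 3×1) / 1 = 3. So u = [2, 3, 3]. Check by forward convolution: w[0] = 2×1 = 2; w[1] = 2×1 + 3×1 = 5; w[2] = 3×1 + 3×1 = 6; w[3] = 3×1 = 3

[2, 3, 3]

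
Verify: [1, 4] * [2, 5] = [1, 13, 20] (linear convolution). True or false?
Recompute linear convolution of [1, 4] and [2, 5]: y[0] = 1×2 = 2; y[1] = 1×5 + 4×2 = 13; y[2] = 4×5 = 20 → [2, 13, 20]. Compare to given [1, 13, 20]: they differ at index 0: given 1, correct 2, so answer: No

No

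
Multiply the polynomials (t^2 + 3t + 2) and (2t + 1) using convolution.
Ascending coefficients: a = [2, 3, 1], b = [1, 2]. c[0] = 2×1 = 2; c[1] = 2×2 + 3×1 = 7; c[2] = 3×2 + 1×1 = 7; c[3] = 1×2 = 2. Result coefficients: [2, 7, 7, 2] → 2t^3 + 7t^2 + 7t + 2

2t^3 + 7t^2 + 7t + 2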